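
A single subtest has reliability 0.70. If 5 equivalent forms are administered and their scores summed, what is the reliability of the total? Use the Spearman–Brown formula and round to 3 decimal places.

0.921

ρ_k = kρ / (1 + (k−1)ρ) = 5·0.70 / (1 + 4·0.70) = 3.500 / 3.800 = 0.921.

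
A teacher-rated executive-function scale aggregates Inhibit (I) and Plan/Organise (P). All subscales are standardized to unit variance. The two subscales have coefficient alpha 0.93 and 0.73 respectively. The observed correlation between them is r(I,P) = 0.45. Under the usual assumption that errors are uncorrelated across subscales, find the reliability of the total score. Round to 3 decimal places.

0.883

Var(I+P) = 2 + 2·[0.45] = 2 + 0.9 = 2.9.
Because errors are independent across components, Cov(Tᵢ,Tⱼ) = Cov(Xᵢ,Xⱼ); the off-diagonal part of the true-score variance is the same as above.
True-score variance = [0.93 + 0.73] + 0.9 = 1.66 + 0.9 = 2.56.
Reliability = 2.56 / 2.9 = 0.883.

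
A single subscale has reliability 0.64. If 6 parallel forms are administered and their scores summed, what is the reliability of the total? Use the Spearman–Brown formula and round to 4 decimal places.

0.9143

ρ_k = kρ / (1 + (k−1)ρ) = 6·0.64 / (1 + 5·0.64) = 3.840 / 4.200 = 0.9143.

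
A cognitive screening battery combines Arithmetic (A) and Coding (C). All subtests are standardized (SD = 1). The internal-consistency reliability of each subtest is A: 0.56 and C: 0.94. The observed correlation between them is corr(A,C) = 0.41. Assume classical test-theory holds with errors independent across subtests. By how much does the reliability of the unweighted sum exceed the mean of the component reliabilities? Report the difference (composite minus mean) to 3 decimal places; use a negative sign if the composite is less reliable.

0.073

Var(sum) = 2 + 0.82 = 2.82; true-score variance = 1.5 + 0.82 = 2.32; composite reliability = 0.8227.
Mean component reliability = 0.7500.
Difference = 0.8227 − 0.7500 = 0.073.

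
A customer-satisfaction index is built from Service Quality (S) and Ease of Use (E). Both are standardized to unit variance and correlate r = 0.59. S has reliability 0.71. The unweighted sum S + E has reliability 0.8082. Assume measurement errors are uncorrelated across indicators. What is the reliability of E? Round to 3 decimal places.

Var(S+E) = 2 + 2·0.59 = 3.180.
True-score variance = ρ_S + ρ_E + 2·0.59, so 0.8082 = (0.71 + ρ_E + 1.18) / 3.180.
ρ_E = 0.8082·3.180 − 0.71 − 1.18 = 0.680.

0.680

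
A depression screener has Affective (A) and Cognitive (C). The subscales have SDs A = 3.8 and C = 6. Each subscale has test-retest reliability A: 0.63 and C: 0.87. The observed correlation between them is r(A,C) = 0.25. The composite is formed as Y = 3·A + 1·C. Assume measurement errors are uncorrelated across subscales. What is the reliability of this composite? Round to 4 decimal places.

0.7364

Var(Y) = 3²·3.8² + 6² + 2·[3·3.8·6·0.25] = 165.96 + 34.2 = 200.16.
Because errors are independent across components, Cov(Tᵢ,Tⱼ) = Cov(Xᵢ,Xⱼ); the off-diagonal part of the true-score variance is the same as above.
True-score variance = [3²·3.8²·0.63 + 6²·0.87] + 34.2 = 113.195 + 34.2 = 147.395.
Reliability = 147.395 / 200.16 = 0.7364.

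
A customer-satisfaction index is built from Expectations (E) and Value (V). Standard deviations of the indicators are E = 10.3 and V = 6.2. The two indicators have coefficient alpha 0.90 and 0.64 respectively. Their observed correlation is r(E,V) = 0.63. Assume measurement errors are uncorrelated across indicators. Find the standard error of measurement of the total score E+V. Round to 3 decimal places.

Var(total) = 144.53 + 80.4636 = 224.994.
True-score variance = 120.083 + 80.4636 = 200.546, so reliability = 0.8913.
Error variance = 224.994 − 200.546 = 24.4474; SEM = √24.4474 = 4.944.

4.944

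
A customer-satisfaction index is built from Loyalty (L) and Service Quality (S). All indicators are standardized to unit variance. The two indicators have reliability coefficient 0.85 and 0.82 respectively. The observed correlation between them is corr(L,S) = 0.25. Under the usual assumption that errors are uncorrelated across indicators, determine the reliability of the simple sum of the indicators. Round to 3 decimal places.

0.868

Var(L+S) = 2 + 2·[0.25] = 2 + 0.5 = 2.5.
Under uncorrelated errors the observed covariances equal the true-score covariances, so only the own-variance terms attenuate.
True-score variance = [0.85 + 0.82] + 0.5 = 1.67 + 0.5 = 2.17.
Reliability = 2.17 / 2.5 = 0.868.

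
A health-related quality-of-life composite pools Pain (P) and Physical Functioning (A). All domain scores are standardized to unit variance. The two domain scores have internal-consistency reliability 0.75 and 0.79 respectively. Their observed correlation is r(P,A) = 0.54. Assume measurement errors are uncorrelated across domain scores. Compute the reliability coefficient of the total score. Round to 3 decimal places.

0.851

Var(P+A) = 2 + 2·[0.54] = 2 + 1.08 = 3.08.
Under uncorrelated errors the observed covariances equal the true-score covariances, so only the own-variance terms attenuate.
True-score variance = [0.75 + 0.79] + 1.08 = 1.54 + 1.08 = 2.62.
Reliability = 2.62 / 3.08 = 0.851.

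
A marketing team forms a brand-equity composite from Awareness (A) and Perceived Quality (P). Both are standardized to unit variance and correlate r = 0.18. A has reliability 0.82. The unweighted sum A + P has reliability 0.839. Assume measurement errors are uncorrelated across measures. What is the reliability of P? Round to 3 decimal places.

Var(A+P) = 2 + 2·0.18 = 2.360.
True-score variance = ρ_A + ρ_P + 2·0.18, so 0.839 = (0.82 + ρ_P + 0.36) / 2.360.
ρ_P = 0.839·2.360 − 0.82 − 0.36 = 0.800.

0.800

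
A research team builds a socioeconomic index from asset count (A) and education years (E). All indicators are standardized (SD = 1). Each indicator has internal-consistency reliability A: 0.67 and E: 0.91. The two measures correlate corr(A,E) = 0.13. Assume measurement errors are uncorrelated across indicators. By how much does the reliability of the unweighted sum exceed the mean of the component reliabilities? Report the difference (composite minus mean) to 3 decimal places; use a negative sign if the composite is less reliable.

Var(sum) = 2 + 0.26 = 2.26; true-score variance = 1.58 + 0.26 = 1.84; composite reliability = 0.8142.
Mean component reliability = 0.7900.
Difference = 0.8142 − 0.7900 = 0.024.

0.024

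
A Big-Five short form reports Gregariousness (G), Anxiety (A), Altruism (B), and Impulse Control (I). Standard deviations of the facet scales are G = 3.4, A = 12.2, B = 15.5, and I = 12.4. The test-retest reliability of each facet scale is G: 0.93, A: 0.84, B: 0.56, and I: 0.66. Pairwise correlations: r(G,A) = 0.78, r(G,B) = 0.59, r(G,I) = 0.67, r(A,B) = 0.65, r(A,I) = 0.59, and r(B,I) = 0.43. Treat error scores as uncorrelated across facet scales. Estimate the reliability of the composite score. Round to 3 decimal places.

0.862

Var(G+A+B+I) = 3.4² + 12.2² + 15.5² + 12.4² + 2·[3.4·12.2·0.78 + 3.4·15.5·0.59 + 3.4·12.4·0.67 + 12.2·15.5·0.65 + 12.2·12.4·0.59 + 15.5·12.4·0.43] = 554.41 + 773.022 = 1327.43.
With uncorrelated errors the cross-covariances are all true-score covariance, so they carry over unchanged; only the diagonal terms shrink to ρᵢσᵢ².
True-score variance = [3.4²·0.93 + 12.2²·0.84 + 15.5²·0.56 + 12.4²·0.66] + 773.022 = 371.798 + 773.022 = 1144.82.
Reliability = 1144.82 / 1327.43 = 0.862.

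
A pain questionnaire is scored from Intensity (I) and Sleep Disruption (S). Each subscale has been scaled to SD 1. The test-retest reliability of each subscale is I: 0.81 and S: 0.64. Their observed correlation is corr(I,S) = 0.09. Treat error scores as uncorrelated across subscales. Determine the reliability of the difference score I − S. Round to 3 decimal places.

0.698

Var(I−S) = 1 + 1 − 2·0.09 = 2 − 0.18 = 1.82.
Because errors are independent across components, Cov(Tᵢ,Tⱼ) = Cov(Xᵢ,Xⱼ); the off-diagonal part of the true-score variance is the same as above.
True-score variance = [0.81 + 0.64] − 0.18 = 1.45 − 0.18 = 1.27.
Reliability = 1.27 / 1.82 = 0.698.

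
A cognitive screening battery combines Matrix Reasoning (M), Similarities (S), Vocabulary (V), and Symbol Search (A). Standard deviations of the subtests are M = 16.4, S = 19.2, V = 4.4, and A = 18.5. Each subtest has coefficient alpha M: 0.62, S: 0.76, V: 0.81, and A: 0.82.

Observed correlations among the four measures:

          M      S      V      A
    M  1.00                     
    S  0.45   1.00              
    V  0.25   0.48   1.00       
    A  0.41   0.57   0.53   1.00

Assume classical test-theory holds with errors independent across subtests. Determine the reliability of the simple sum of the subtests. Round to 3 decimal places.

0.880

Var(M+S+V+A) = 16.4² + 19.2² + 4.4² + 18.5² + 2·[16.4·19.2·0.45 + 16.4·4.4·0.25 + 16.4·18.5·0.41 + 19.2·4.4·0.48 + 19.2·18.5·0.57 + 4.4·18.5·0.53] = 999.21 + 1140.57 = 2139.78.
Under uncorrelated errors the observed covariances equal the true-score covariances, so only the own-variance terms attenuate.
True-score variance = [16.4²·0.62 + 19.2²·0.76 + 4.4²·0.81 + 18.5²·0.82] + 1140.57 = 743.248 + 1140.57 = 1883.82.
Reliability = 1883.82 / 2139.78 = 0.880.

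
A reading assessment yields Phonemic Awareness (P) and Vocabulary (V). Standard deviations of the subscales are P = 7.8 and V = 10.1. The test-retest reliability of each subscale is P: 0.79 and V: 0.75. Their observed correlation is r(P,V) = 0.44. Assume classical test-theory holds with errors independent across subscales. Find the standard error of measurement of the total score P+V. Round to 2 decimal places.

Var(total) = 162.85 + 69.3264 = 232.176.
True-score variance = 124.571 + 69.3264 = 193.898, so reliability = 0.8351.
Error variance = 232.176 − 193.898 = 38.2789; SEM = √38.2789 = 6.19.

6.19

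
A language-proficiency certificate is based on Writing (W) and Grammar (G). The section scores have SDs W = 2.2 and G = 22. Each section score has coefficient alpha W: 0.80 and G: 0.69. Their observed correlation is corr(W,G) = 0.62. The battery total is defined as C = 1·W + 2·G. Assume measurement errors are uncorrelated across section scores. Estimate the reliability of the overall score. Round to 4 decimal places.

Var(C) = 2.2² + 2²·22² + 2·[2·2.2·22·0.62] = 1940.84 + 120.032 = 2060.87.
Because errors are independent across components, Cov(Tᵢ,Tⱼ) = Cov(Xᵢ,Xⱼ); the off-diagonal part of the true-score variance is the same as above.
True-score variance = [2.2²·0.80 + 2²·22²·0.69] + 120.032 = 1339.71 + 120.032 = 1459.74.
Reliability = 1459.74 / 2060.87 = 0.7083.

0.7083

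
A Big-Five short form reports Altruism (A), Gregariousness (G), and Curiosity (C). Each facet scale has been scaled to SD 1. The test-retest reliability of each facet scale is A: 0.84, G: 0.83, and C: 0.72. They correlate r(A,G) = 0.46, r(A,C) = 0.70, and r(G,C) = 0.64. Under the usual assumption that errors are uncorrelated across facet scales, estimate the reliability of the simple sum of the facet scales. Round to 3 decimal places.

0.908

Var(A+G+C) = 3 + 2·[0.46 + 0.70 + 0.64] = 3 + 3.6 = 6.6.
With uncorrelated errors the cross-covariances are all true-score covariance, so they carry over unchanged; only the diagonal terms shrink to ρᵢσᵢ².
True-score variance = [0.84 + 0.83 + 0.72] + 3.6 = 2.39 + 3.6 = 5.99.
Reliability = 5.99 / 6.6 = 0.908.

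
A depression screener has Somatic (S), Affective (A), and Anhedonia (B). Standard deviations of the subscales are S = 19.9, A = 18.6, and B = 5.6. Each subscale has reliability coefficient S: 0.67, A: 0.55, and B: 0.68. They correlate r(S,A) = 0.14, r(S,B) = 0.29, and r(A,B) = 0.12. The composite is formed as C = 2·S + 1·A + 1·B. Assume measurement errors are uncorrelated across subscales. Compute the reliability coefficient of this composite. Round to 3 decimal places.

0.704

Var(C) = 2²·19.9² + 18.6² + 5.6² + 2·[2·19.9·18.6·0.14 + 2·19.9·5.6·0.29 + 18.6·5.6·0.12] = 1961.36 + 361.547 = 2322.91.
With uncorrelated errors the cross-covariances are all true-score covariance, so they carry over unchanged; only the diagonal terms shrink to ρᵢσᵢ².
True-score variance = [2²·19.9²·0.67 + 18.6²·0.55 + 5.6²·0.68] + 361.547 = 1272.91 + 361.547 = 1634.46.
Reliability = 1634.46 / 2322.91 = 0.704.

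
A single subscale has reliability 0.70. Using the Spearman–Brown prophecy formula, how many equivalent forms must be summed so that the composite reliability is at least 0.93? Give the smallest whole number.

6

k ≥ ρ*(1−ρ₁)/(ρ₁(1−ρ*)) = 0.93·0.30 / (0.70·0.07) = 5.694.
Smallest integer k = 6.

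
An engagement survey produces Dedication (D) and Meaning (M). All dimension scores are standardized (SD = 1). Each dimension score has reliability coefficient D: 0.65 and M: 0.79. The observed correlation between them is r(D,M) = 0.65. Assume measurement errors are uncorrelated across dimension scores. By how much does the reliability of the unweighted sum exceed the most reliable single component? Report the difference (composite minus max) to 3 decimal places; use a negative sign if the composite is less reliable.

0.040

Var(sum) = 2 + 1.3 = 3.3; true-score variance = 1.44 + 1.3 = 2.74; composite reliability = 0.8303.
Max component reliability = 0.7900.
Difference = 0.8303 − 0.7900 = 0.040.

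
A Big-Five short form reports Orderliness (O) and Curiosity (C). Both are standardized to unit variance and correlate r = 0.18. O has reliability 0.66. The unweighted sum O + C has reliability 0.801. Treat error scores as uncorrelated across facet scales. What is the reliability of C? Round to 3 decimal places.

0.870

Var(O+C) = 2 + 2·0.18 = 2.360.
True-score variance = ρ_O + ρ_C + 2·0.18, so 0.801 = (0.66 + ρ_C + 0.36) / 2.360.
ρ_C = 0.801·2.360 − 0.66 − 0.36 = 0.870.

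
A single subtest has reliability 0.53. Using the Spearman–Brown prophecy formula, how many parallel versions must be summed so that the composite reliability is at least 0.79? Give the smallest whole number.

k ≥ ρ*(1−ρ₁)/(ρ₁(1−ρ*)) = 0.79·0.47 / (0.53·0.21) = 3.336.
Smallest integer k = 4.

4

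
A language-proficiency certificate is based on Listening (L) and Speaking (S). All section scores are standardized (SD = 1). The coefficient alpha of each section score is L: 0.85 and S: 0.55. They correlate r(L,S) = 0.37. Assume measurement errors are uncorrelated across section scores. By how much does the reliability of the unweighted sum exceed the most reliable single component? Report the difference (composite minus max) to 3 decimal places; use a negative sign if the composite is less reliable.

-0.069

Var(sum) = 2 + 0.74 = 2.74; true-score variance = 1.4 + 0.74 = 2.14; composite reliability = 0.7810.
Max component reliability = 0.8500.
Difference = 0.7810 − 0.8500 = -0.069.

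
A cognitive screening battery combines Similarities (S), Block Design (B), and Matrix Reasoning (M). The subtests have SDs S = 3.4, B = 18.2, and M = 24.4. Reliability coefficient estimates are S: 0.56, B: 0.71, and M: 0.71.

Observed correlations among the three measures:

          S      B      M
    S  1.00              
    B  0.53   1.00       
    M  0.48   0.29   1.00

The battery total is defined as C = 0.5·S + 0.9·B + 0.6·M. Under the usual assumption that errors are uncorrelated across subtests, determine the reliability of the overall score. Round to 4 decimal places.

0.7917

Var(C) = 0.5²·3.4² + 0.9²·18.2² + 0.6²·24.4² + 2·[0.45·3.4·18.2·0.53 + 0.3·3.4·24.4·0.48 + 0.54·18.2·24.4·0.29] = 485.524 + 192.495 = 678.019.
Because errors are independent across components, Cov(Tᵢ,Tⱼ) = Cov(Xᵢ,Xⱼ); the off-diagonal part of the true-score variance is the same as above.
True-score variance = [0.5²·3.4²·0.56 + 0.9²·18.2²·0.71 + 0.6²·24.4²·0.71] + 192.495 = 344.289 + 192.495 = 536.784.
Reliability = 536.784 / 678.019 = 0.7917.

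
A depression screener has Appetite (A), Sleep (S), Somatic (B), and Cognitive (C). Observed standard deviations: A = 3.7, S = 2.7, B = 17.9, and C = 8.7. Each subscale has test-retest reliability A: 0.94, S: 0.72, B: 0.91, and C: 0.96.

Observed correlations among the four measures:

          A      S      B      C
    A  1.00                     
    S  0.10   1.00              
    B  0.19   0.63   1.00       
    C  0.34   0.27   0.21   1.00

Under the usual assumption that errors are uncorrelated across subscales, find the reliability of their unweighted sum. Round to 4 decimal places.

Var(A+S+B+C) = 3.7² + 2.7² + 17.9² + 8.7² + 2·[3.7·2.7·0.10 + 3.7·17.9·0.19 + 3.7·8.7·0.34 + 2.7·17.9·0.63 + 2.7·8.7·0.27 + 17.9·8.7·0.21] = 417.08 + 188.042 = 605.122.
With uncorrelated errors the cross-covariances are all true-score covariance, so they carry over unchanged; only the diagonal terms shrink to ρᵢσᵢ².
True-score variance = [3.7²·0.94 + 2.7²·0.72 + 17.9²·0.91 + 8.7²·0.96] + 188.042 = 382.353 + 188.042 = 570.394.
Reliability = 570.394 / 605.122 = 0.9426.

0.9426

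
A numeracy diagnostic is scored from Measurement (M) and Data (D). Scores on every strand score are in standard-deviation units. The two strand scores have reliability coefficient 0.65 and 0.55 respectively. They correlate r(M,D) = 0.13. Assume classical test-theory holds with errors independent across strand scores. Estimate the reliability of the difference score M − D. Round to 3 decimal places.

0.540

Var(M−D) = 1 + 1 − 2·0.13 = 2 − 0.26 = 1.74.
With uncorrelated errors the cross-covariances are all true-score covariance, so they carry over unchanged; only the diagonal terms shrink to ρᵢσᵢ².
True-score variance = [0.65 + 0.55] − 0.26 = 1.2 − 0.26 = 0.94.
Reliability = 0.94 / 1.74 = 0.540.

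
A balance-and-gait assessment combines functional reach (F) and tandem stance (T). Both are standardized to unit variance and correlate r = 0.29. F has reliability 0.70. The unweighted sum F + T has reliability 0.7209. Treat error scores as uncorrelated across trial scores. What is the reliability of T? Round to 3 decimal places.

Var(F+T) = 2 + 2·0.29 = 2.580.
True-score variance = ρ_F + ρ_T + 2·0.29, so 0.7209 = (0.70 + ρ_T + 0.58) / 2.580.
ρ_T = 0.7209·2.580 − 0.70 − 0.58 = 0.580.

0.580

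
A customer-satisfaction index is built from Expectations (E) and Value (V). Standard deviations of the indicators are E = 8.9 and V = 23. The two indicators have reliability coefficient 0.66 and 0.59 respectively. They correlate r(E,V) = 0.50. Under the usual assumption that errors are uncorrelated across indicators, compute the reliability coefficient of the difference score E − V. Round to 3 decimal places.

0.396

Var(E−V) = 8.9² + 23² − 2·8.9·23·0.50 = 608.21 − 204.7 = 403.51.
Because errors are independent across components, Cov(Tᵢ,Tⱼ) = Cov(Xᵢ,Xⱼ); the off-diagonal part of the true-score variance is the same as above.
True-score variance = [8.9²·0.66 + 23²·0.59] − 204.7 = 364.389 − 204.7 = 159.689.
Reliability = 159.689 / 403.51 = 0.396.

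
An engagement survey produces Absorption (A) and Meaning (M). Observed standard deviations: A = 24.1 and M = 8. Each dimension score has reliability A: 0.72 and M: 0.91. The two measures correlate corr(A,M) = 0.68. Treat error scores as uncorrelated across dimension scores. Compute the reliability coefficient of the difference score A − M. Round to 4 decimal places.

Var(A−M) = 24.1² + 8² − 2·24.1·8·0.68 = 644.81 − 262.208 = 382.602.
Under uncorrelated errors the observed covariances equal the true-score covariances, so only the own-variance terms attenuate.
True-score variance = [24.1²·0.72 + 8²·0.91] − 262.208 = 476.423 − 262.208 = 214.215.
Reliability = 214.215 / 382.602 = 0.5599.

0.5599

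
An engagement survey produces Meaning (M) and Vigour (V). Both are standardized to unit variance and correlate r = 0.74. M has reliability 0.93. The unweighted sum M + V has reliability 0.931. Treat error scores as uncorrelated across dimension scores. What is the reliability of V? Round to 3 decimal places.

0.830

Var(M+V) = 2 + 2·0.74 = 3.480.
True-score variance = ρ_M + ρ_V + 2·0.74, so 0.931 = (0.93 + ρ_V + 1.48) / 3.480.
ρ_V = 0.931·3.480 − 0.93 − 1.48 = 0.830.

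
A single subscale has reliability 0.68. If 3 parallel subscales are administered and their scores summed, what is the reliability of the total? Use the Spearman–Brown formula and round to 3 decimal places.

ρ_k = kρ / (1 + (k−1)ρ) = 3·0.68 / (1 + 2·0.68) = 2.040 / 2.360 = 0.864.

0.864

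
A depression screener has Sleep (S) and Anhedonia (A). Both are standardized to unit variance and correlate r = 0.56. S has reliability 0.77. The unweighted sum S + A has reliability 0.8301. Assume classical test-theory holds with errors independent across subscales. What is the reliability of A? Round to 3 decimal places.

0.700

Var(S+A) = 2 + 2·0.56 = 3.120.
True-score variance = ρ_S + ρ_A + 2·0.56, so 0.8301 = (0.77 + ρ_A + 1.12) / 3.120.
ρ_A = 0.8301·3.120 − 0.77 − 1.12 = 0.700.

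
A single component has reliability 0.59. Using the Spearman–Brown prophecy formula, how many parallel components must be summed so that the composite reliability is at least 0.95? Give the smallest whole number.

14

k ≥ ρ*(1−ρ₁)/(ρ₁(1−ρ*)) = 0.95·0.41 / (0.59·0.05) = 13.203.
Smallest integer k = 14.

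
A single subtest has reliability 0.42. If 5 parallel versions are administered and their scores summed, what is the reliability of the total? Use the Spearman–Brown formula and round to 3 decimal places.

ρ_k = kρ / (1 + (k−1)ρ) = 5·0.42 / (1 + 4·0.42) = 2.100 / 2.680 = 0.784.

0.784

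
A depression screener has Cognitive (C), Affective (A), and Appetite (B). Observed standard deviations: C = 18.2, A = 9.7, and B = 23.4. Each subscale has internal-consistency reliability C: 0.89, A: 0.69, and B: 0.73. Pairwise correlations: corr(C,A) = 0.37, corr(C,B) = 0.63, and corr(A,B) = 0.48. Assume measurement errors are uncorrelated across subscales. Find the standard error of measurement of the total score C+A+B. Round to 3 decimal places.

Var(total) = 972.89 + 885.149 = 1858.04.
True-score variance = 759.444 + 885.149 = 1644.59, so reliability = 0.8851.
Error variance = 1858.04 − 1644.59 = 213.446; SEM = √213.446 = 14.610.

14.610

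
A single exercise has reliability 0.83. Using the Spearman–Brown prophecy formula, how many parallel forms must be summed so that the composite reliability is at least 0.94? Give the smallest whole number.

4

k ≥ ρ*(1−ρ₁)/(ρ₁(1−ρ*)) = 0.94·0.17 / (0.83·0.06) = 3.209.
Smallest integer k = 4.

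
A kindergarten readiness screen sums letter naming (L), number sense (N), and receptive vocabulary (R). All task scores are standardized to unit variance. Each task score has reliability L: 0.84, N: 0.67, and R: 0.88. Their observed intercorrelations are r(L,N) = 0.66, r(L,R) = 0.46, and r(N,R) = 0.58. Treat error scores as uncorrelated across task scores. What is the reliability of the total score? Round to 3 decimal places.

Var(L+N+R) = 3 + 2·[0.66 + 0.46 + 0.58] = 3 + 3.4 = 6.4.
Because errors are independent across components, Cov(Tᵢ,Tⱼ) = Cov(Xᵢ,Xⱼ); the off-diagonal part of the true-score variance is the same as above.
True-score variance = [0.84 + 0.67 + 0.88] + 3.4 = 2.39 + 3.4 = 5.79.
Reliability = 5.79 / 6.4 = 0.905.

0.905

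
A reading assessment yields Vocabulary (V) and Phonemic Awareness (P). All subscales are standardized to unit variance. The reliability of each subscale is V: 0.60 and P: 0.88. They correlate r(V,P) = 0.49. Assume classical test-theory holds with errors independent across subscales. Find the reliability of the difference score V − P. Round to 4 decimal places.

Var(V−P) = 1 + 1 − 2·0.49 = 2 − 0.98 = 1.02.
With uncorrelated errors the cross-covariances are all true-score covariance, so they carry over unchanged; only the diagonal terms shrink to ρᵢσᵢ².
True-score variance = [0.60 + 0.88] − 0.98 = 1.48 − 0.98 = 0.5.
Reliability = 0.5 / 1.02 = 0.4902.

0.4902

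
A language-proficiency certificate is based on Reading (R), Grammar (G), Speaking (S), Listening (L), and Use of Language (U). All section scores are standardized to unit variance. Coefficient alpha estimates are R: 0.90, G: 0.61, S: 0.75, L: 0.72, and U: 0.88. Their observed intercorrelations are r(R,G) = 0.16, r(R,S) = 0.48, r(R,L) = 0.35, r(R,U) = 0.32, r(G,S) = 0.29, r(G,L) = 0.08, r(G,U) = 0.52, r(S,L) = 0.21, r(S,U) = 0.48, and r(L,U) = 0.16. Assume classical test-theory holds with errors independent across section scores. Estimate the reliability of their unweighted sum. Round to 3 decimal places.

0.897

Var(R+G+S+L+U) = 5 + 2·[0.16 + 0.48 + 0.35 + 0.32 + 0.29 + 0.08 + 0.52 + 0.21 + 0.48 + 0.16] = 5 + 6.1 = 11.1.
Under uncorrelated errors the observed covariances equal the true-score covariances, so only the own-variance terms attenuate.
True-score variance = [0.90 + 0.61 + 0.75 + 0.72 + 0.88] + 6.1 = 3.86 + 6.1 = 9.96.
Reliability = 9.96 / 11.1 = 0.897.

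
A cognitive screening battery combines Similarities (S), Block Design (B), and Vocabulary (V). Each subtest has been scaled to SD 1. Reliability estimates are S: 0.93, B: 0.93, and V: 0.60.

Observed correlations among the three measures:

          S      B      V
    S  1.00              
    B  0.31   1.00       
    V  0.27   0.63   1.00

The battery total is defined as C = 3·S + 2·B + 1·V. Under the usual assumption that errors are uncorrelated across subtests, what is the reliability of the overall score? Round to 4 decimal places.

Var(C) = 3² + 2² + 1 + 2·[6·0.31 + 3·0.27 + 2·0.63] = 14 + 7.86 = 21.86.
Because errors are independent across components, Cov(Tᵢ,Tⱼ) = Cov(Xᵢ,Xⱼ); the off-diagonal part of the true-score variance is the same as above.
True-score variance = [3²·0.93 + 2²·0.93 + 0.60] + 7.86 = 12.69 + 7.86 = 20.55.
Reliability = 20.55 / 21.86 = 0.9401.

0.9401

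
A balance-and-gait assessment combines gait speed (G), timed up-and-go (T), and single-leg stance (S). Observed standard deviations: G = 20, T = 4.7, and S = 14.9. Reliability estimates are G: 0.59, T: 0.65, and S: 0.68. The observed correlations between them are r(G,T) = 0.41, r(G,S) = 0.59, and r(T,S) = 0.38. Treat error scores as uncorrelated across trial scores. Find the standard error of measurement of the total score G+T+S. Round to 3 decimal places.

Var(total) = 644.1 + 481.943 = 1126.04.
True-score variance = 401.325 + 481.943 = 883.268, so reliability = 0.7844.
Error variance = 1126.04 − 883.268 = 242.775; SEM = √242.775 = 15.581.

15.581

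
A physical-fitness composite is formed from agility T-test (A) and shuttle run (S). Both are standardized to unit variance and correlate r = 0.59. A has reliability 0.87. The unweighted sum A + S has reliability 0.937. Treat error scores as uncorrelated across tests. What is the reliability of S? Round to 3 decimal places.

0.930

Var(A+S) = 2 + 2·0.59 = 3.180.
True-score variance = ρ_A + ρ_S + 2·0.59, so 0.937 = (0.87 + ρ_S + 1.18) / 3.180.
ρ_S = 0.937·3.180 − 0.87 − 1.18 = 0.930.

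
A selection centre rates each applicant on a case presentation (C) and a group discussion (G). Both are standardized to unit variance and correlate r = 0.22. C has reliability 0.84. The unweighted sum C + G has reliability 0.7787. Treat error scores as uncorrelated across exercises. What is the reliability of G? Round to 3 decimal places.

0.620

Var(C+G) = 2 + 2·0.22 = 2.440.
True-score variance = ρ_C + ρ_G + 2·0.22, so 0.7787 = (0.84 + ρ_G + 0.44) / 2.440.
ρ_G = 0.7787·2.440 − 0.84 − 0.44 = 0.620.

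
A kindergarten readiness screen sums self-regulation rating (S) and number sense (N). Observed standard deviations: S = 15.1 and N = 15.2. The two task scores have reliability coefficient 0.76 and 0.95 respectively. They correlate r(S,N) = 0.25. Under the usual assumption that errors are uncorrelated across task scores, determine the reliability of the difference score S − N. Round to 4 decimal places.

Var(S−N) = 15.1² + 15.2² − 2·15.1·15.2·0.25 = 459.05 − 114.76 = 344.29.
With uncorrelated errors the cross-covariances are all true-score covariance, so they carry over unchanged; only the diagonal terms shrink to ρᵢσᵢ².
True-score variance = [15.1²·0.76 + 15.2²·0.95] − 114.76 = 392.776 − 114.76 = 278.016.
Reliability = 278.016 / 344.29 = 0.8075.

0.8075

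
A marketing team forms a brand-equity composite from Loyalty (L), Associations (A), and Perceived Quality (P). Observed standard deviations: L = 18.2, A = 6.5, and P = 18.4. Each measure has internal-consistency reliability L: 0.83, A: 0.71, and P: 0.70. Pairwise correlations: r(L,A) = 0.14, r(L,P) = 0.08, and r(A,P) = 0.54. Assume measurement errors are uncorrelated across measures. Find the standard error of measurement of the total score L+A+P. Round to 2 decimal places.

Var(total) = 712.05 + 215.873 = 927.923.
True-score variance = 541.919 + 215.873 = 757.791, so reliability = 0.8167.
Error variance = 927.923 − 757.791 = 170.131; SEM = √170.131 = 13.04.

13.04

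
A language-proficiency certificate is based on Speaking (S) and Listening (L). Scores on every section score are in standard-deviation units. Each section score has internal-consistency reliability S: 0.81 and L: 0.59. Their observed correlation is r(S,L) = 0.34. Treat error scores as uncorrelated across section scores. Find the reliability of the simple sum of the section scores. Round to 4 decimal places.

0.7761

Var(S+L) = 2 + 2·[0.34] = 2 + 0.68 = 2.68.
With uncorrelated errors the cross-covariances are all true-score covariance, so they carry over unchanged; only the diagonal terms shrink to ρᵢσᵢ².
True-score variance = [0.81 + 0.59] + 0.68 = 1.4 + 0.68 = 2.08.
Reliability = 2.08 / 2.68 = 0.7761.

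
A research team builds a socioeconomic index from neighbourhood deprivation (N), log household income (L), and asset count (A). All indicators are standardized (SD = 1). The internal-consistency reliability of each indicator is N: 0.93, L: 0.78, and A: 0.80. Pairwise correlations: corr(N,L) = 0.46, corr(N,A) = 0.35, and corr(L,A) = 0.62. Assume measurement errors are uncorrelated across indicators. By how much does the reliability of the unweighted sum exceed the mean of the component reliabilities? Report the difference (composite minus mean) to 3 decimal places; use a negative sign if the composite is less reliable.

Var(sum) = 3 + 2.86 = 5.86; true-score variance = 2.51 + 2.86 = 5.37; composite reliability = 0.9164.
Mean component reliability = 0.8367.
Difference = 0.9164 − 0.8367 = 0.080.

0.080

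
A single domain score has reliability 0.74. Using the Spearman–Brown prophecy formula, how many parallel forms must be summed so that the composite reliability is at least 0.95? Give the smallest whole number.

k ≥ ρ*(1−ρ₁)/(ρ₁(1−ρ*)) = 0.95·0.26 / (0.74·0.05) = 6.676.
Smallest integer k = 7.

7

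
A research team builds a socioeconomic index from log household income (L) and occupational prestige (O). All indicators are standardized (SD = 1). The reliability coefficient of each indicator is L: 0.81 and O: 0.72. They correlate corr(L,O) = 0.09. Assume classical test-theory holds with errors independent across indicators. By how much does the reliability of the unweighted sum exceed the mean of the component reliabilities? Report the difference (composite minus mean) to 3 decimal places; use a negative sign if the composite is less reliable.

0.019

Var(sum) = 2 + 0.18 = 2.18; true-score variance = 1.53 + 0.18 = 1.71; composite reliability = 0.7844.
Mean component reliability = 0.7650.
Difference = 0.7844 − 0.7650 = 0.019.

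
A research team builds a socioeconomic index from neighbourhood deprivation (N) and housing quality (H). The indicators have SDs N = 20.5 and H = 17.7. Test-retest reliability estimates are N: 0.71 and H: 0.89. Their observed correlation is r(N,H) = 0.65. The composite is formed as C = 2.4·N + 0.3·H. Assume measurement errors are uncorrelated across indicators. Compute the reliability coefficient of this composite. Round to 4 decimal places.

0.7471

Var(C) = 2.4²·20.5² + 0.3²·17.7² + 2·[0.72·20.5·17.7·0.65] = 2448.84 + 339.628 = 2788.46.
Under uncorrelated errors the observed covariances equal the true-score covariances, so only the own-variance terms attenuate.
True-score variance = [2.4²·20.5²·0.71 + 0.3²·17.7²·0.89] + 339.628 = 1743.75 + 339.628 = 2083.38.
Reliability = 2083.38 / 2788.46 = 0.7471.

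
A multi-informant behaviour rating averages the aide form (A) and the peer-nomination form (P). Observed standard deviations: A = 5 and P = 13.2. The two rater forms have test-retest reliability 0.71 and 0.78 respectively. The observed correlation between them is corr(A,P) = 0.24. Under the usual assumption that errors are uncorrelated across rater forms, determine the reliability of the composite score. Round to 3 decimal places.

Var(A+P) = 5² + 13.2² + 2·[5·13.2·0.24] = 199.24 + 31.68 = 230.92.
Under uncorrelated errors the observed covariances equal the true-score covariances, so only the own-variance terms attenuate.
True-score variance = [5²·0.71 + 13.2²·0.78] + 31.68 = 153.657 + 31.68 = 185.337.
Reliability = 185.337 / 230.92 = 0.803.

0.803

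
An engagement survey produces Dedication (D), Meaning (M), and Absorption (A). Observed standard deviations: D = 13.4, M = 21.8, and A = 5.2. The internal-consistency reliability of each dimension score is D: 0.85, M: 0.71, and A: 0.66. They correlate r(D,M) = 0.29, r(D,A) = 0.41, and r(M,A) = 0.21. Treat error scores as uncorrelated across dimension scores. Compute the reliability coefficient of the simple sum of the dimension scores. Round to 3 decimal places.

0.818

Var(D+M+A) = 13.4² + 21.8² + 5.2² + 2·[13.4·21.8·0.29 + 13.4·5.2·0.41 + 21.8·5.2·0.21] = 681.84 + 274.178 = 956.018.
Under uncorrelated errors the observed covariances equal the true-score covariances, so only the own-variance terms attenuate.
True-score variance = [13.4²·0.85 + 21.8²·0.71 + 5.2²·0.66] + 274.178 = 507.893 + 274.178 = 782.071.
Reliability = 782.071 / 956.018 = 0.818.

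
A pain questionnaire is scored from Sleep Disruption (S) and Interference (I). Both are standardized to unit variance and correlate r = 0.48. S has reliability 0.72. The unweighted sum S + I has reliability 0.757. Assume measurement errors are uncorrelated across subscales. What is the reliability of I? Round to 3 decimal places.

Var(S+I) = 2 + 2·0.48 = 2.960.
True-score variance = ρ_S + ρ_I + 2·0.48, so 0.757 = (0.72 + ρ_I + 0.96) / 2.960.
ρ_I = 0.757·2.960 − 0.72 − 0.96 = 0.561.

0.561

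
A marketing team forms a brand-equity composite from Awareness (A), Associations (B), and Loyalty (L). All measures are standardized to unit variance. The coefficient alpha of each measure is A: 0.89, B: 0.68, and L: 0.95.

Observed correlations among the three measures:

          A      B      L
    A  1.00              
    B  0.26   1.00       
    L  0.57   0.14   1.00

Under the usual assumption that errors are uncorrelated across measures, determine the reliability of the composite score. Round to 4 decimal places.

0.9028

Var(A+B+L) = 3 + 2·[0.26 + 0.57 + 0.14] = 3 + 1.94 = 4.94.
With uncorrelated errors the cross-covariances are all true-score covariance, so they carry over unchanged; only the diagonal terms shrink to ρᵢσᵢ².
True-score variance = [0.89 + 0.68 + 0.95] + 1.94 = 2.52 + 1.94 = 4.46.
Reliability = 4.46 / 4.94 = 0.9028.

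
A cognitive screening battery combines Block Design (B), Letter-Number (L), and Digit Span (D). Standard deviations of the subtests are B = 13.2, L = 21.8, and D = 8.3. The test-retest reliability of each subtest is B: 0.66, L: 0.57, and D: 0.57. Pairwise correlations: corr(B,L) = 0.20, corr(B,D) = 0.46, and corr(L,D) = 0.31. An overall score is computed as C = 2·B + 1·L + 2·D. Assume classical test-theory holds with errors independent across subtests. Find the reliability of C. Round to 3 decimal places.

0.757

Var(C) = 2²·13.2² + 21.8² + 2²·8.3² + 2·[2·13.2·21.8·0.20 + 4·13.2·8.3·0.46 + 2·21.8·8.3·0.31] = 1447.76 + 857.754 = 2305.51.
Because errors are independent across components, Cov(Tᵢ,Tⱼ) = Cov(Xᵢ,Xⱼ); the off-diagonal part of the true-score variance is the same as above.
True-score variance = [2²·13.2²·0.66 + 21.8²·0.57 + 2²·8.3²·0.57] + 857.754 = 887.95 + 857.754 = 1745.7.
Reliability = 1745.7 / 2305.51 = 0.757.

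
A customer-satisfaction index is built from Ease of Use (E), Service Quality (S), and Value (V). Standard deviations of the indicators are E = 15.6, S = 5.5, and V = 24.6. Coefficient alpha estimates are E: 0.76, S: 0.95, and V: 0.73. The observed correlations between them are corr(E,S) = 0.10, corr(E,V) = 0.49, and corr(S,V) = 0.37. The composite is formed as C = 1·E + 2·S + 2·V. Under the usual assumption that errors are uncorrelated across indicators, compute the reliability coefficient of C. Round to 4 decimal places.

Var(C) = 15.6² + 2²·5.5² + 2²·24.6² + 2·[2·15.6·5.5·0.10 + 2·15.6·24.6·0.49 + 4·5.5·24.6·0.37] = 2785 + 1186.98 = 3971.98.
Because errors are independent across components, Cov(Tᵢ,Tⱼ) = Cov(Xᵢ,Xⱼ); the off-diagonal part of the true-score variance is the same as above.
True-score variance = [15.6²·0.76 + 2²·5.5²·0.95 + 2²·24.6²·0.73] + 1186.98 = 2066.97 + 1186.98 = 3253.95.
Reliability = 3253.95 / 3971.98 = 0.8192.

0.8192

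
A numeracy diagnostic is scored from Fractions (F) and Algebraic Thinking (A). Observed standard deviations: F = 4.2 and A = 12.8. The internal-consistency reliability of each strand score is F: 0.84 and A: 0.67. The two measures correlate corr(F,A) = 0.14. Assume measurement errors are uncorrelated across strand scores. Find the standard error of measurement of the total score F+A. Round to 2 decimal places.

Var(total) = 181.48 + 15.0528 = 196.533.
True-score variance = 124.59 + 15.0528 = 139.643, so reliability = 0.7105.
Error variance = 196.533 − 139.643 = 56.8896; SEM = √56.8896 = 7.54.

7.54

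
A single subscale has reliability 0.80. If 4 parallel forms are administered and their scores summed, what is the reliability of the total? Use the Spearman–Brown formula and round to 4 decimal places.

ρ_k = kρ / (1 + (k−1)ρ) = 4·0.80 / (1 + 3·0.80) = 3.200 / 3.400 = 0.9412.

0.9412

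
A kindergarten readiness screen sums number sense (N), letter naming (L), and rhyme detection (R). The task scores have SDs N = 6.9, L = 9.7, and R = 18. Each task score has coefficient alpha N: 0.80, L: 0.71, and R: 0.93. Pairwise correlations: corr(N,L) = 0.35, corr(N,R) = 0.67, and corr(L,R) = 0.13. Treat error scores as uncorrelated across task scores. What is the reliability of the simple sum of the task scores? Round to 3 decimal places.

Var(N+L+R) = 6.9² + 9.7² + 18² + 2·[6.9·9.7·0.35 + 6.9·18·0.67 + 9.7·18·0.13] = 465.7 + 258.675 = 724.375.
With uncorrelated errors the cross-covariances are all true-score covariance, so they carry over unchanged; only the diagonal terms shrink to ρᵢσᵢ².
True-score variance = [6.9²·0.80 + 9.7²·0.71 + 18²·0.93] + 258.675 = 406.212 + 258.675 = 664.887.
Reliability = 664.887 / 724.375 = 0.918.

0.918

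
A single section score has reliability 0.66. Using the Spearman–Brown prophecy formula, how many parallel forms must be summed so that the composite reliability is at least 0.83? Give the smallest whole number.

3

k ≥ ρ*(1−ρ₁)/(ρ₁(1−ρ*)) = 0.83·0.34 / (0.66·0.17) = 2.515.
Smallest integer k = 3.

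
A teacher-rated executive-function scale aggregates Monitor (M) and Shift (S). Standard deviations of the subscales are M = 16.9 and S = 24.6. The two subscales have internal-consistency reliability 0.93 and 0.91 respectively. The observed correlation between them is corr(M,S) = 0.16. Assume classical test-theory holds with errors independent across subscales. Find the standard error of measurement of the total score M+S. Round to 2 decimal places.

Var(total) = 890.77 + 133.037 = 1023.81.
True-score variance = 816.313 + 133.037 = 949.35, so reliability = 0.9273.
Error variance = 1023.81 − 949.35 = 74.4571; SEM = √74.4571 = 8.63.

8.63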